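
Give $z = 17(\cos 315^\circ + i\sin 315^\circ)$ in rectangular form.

a = r cos θ = 17 * sqrt(2)/2 = 17*sqrt(2)/2
b = r sin θ = 17 * -sqrt(2)/2 = -17*sqrt(2)/2
z = 17*sqrt(2)/2 - (17*sqrt(2)/2)i


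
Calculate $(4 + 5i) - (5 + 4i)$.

(4 - 5) + (5 - 4)i = -1 + i


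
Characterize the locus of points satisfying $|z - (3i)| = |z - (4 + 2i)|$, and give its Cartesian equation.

|z - z1| = |z - z2| means z is equidistant from z1 and z2,
i.e. the perpendicular bisector of the segment from (0, 3) to (4, 2) (midpoint (2, 5/2)).
With z = x + yi, square both sides:
(x - 0)^2 + (y - 3)^2 = (x - 4)^2 + (y - 2)^2
The x^2 and y^2 terms cancel: 8x + (-2)y = 20 - 9 = 11
Simplify: 8x - 2y = 11
Locus: Perpendicular bisector of the segment from (0, 3) to (4, 2): the line 8x - 2y = 11


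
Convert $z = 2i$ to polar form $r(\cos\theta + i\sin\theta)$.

r = |z| = sqrt(a^2 + b^2) = sqrt((0)^2 + (2)^2) = sqrt(0 + 4) = sqrt(4) = 2
a = 0 and b > 0, so z lies on the positive imaginary axis: θ = 90°
z = 2(cos 90° + i sin 90°)


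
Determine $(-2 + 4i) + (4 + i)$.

(-2 + 4) + (4 + 1)i = 2 + 5i


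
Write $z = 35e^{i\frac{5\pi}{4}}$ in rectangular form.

a = r cos θ = 35 * -sqrt(2)/2 = -35*sqrt(2)/2
b = r sin θ = 35 * -sqrt(2)/2 = -35*sqrt(2)/2
z = -35*sqrt(2)/2 - (35*sqrt(2)/2)i


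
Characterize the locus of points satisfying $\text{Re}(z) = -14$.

Re(z) = x where z = x + yi; the equation x = -14 is satisfied by all points with that x-coordinate
Locus: Vertical line x = -14


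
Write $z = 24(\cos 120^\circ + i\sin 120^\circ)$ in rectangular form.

a = r cos θ = 24 * -1/2 = -12
b = r sin θ = 24 * sqrt(3)/2 = 12*sqrt(3)
z = -12 + 12*sqrt(3)i


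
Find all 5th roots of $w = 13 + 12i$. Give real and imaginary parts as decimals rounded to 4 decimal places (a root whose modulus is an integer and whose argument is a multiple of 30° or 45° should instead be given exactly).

|w| = sqrt(313) ≈ 17.691806, arg(w) ≈ 42.709390°
Root modulus = sqrt(313)^(1/5) ≈ 1.776456
Root arguments: θ_k = (arg(w) + 360°k)/5 for k = 0, 1, ..., 4
Compute each root as (root modulus)(cos θ_k + i sin θ_k) using full-precision intermediates, then round to 4 decimal places.
Roots: 1.7568 + 0.2639i, 0.2919 + 1.7523i, -1.5763 + 0.8191i, -1.2661 - 1.2461i, 0.7938 - 1.5892i


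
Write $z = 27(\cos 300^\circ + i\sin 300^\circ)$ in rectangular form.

a = r cos θ = 27 * 1/2 = 27/2
b = r sin θ = 27 * -sqrt(3)/2 = -27*sqrt(3)/2
z = 27/2 - (27*sqrt(3)/2)i


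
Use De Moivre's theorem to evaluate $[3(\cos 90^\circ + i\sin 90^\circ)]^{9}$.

By De Moivre: z^n = r^n(cos(nθ) + i sin(nθ))
= 3^9(cos(9*90°) + i sin(9*90°))
= 19683(cos 90° + i sin 90°)
= 19683i


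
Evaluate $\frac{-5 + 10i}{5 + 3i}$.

Multiply numerator and denominator by conjugate (5 - 3i):
= (-5 + 10i)(5 - 3i) / (5^2 + 3^2)
= (5 + 65i) / 34
= 5/34 + (65/34)i


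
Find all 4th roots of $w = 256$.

|w| = 256, arg(w) = 0°
Root modulus = 256^(1/4) = 4
Root arguments: θ_k = (0° + 360°k)/4 for k = 0, 1, ..., 3
Roots: 4, 4i, -4, -4i


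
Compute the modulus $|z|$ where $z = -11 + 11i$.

|z| = sqrt(a^2 + b^2) = sqrt((-11)^2 + 11^2) = sqrt(242) = sqrt(242)


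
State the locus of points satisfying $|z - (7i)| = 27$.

|z - z0| = r describes a circle centered at z0 with radius r
Here z0 = 7i and r = 27
Locus: Circle centered at (0, 7) with radius 27


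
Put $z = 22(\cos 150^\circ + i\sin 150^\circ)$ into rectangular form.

a = r cos θ = 22 * -sqrt(3)/2 = -11*sqrt(3)
b = r sin θ = 22 * 1/2 = 11
z = -11*sqrt(3) + 11i


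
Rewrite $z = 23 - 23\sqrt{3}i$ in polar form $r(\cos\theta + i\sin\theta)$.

r = |z| = sqrt(a^2 + b^2) = sqrt((23)^2 + (-23*sqrt(3))^2) = sqrt(529 + 1587) = sqrt(2116) = 46
θ = arctan(b/a) = arctan(-39.8372/23) (quadrant-adjusted) = 300°
z = 46(cos 300° + i sin 300°)


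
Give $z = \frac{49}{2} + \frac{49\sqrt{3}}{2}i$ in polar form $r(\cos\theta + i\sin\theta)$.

r = |z| = sqrt(a^2 + b^2) = sqrt((49/2)^2 + (49*sqrt(3)/2)^2) = sqrt(2401/4 + 7203/4) = sqrt(2401) = 49
θ = arctan(b/a) = arctan(42.4352/24.5) (quadrant-adjusted) = 60°
z = 49(cos 60° + i sin 60°)


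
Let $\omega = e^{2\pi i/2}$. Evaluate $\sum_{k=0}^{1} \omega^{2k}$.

Since 2 divides 2, ω^2 = (ω^2)^1 = 1^1 = 1, so every term is 1.
Sum = 2 · 1 = 2


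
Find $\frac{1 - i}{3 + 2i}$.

Multiply numerator and denominator by conjugate (3 - 2i):
= (1 - i)(3 - 2i) / (3^2 + 2^2)
= (1 - 5i) / 13
= 1/13 - (5/13)i


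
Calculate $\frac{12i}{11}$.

Divisor is real, so divide each part by 11:
= 0 + (12/11)i


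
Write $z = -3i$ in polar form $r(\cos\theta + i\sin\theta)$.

r = |z| = sqrt(a^2 + b^2) = sqrt((0)^2 + (-3)^2) = sqrt(0 + 9) = sqrt(9) = 3
a = 0 and b < 0, so z lies on the negative imaginary axis: θ = 270°
z = 3(cos 270° + i sin 270°)


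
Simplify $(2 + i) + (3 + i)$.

(2 + 3) + (1 + 1)i = 5 + 2i


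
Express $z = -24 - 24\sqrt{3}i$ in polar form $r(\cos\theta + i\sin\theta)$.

r = |z| = sqrt(a^2 + b^2) = sqrt((-24)^2 + (-24*sqrt(3))^2) = sqrt(576 + 1728) = sqrt(2304) = 48
θ = arctan(b/a) = arctan(-41.5692/-24) (quadrant-adjusted) = 240°
z = 48(cos 240° + i sin 240°)


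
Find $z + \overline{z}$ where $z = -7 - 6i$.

z + conjugate(z) = (a + bi) + (a - bi) = 2a
= 2 * (-7) = -14


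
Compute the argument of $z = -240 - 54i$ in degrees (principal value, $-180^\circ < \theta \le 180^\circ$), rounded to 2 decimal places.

θ = arctan(b/a) = arctan(-54/-240) (quadrant-adjusted) = -167.32°


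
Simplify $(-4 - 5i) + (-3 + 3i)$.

(-4 + (-3)) + (-5 + 3)i = -7 - 2i


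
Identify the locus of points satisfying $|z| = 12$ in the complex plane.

|z| = 12 means sqrt(x^2 + y^2) = 12
This is a circle of radius 12 centered at the origin


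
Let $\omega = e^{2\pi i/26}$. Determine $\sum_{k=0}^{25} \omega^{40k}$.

Let ζ = ω^40 = e^(2πi·40/26). Since 26 ∤ 40, ζ ≠ 1.
Sum = Σ_{k=0}^{25} ζ^k = (ζ^26 - 1)/(ζ - 1) = (ω^{40·26} - 1)/(ζ - 1) = (1 - 1)/(ζ - 1) = 0


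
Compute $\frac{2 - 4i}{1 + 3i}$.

Multiply numerator and denominator by conjugate (1 - 3i):
= (2 - 4i)(1 - 3i) / (1^2 + 3^2)
= (-10 - 10i) / 10
= -1 - i


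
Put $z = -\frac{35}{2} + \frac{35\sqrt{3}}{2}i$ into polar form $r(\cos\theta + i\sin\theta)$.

r = |z| = sqrt(a^2 + b^2) = sqrt((-35/2)^2 + (35*sqrt(3)/2)^2) = sqrt(1225/4 + 3675/4) = sqrt(1225) = 35
θ = arctan(b/a) = arctan(30.3109/-17.5) (quadrant-adjusted) = 120°
z = 35(cos 120° + i sin 120°)


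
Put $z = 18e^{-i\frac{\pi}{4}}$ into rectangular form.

a = r cos θ = 18 * sqrt(2)/2 = 9*sqrt(2)
b = r sin θ = 18 * -sqrt(2)/2 = -9*sqrt(2)
z = 9*sqrt(2) - 9*sqrt(2)i


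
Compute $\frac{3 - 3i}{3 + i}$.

Multiply numerator and denominator by conjugate (3 - i):
= (3 - 3i)(3 - i) / (3^2 + 1^2)
= (6 - 12i) / 10
Divide through by 2: (3 - 6i) / 5
= 3/5 - (6/5)i


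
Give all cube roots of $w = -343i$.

|w| = 343, arg(w) = 270°
Root modulus = 343^(1/3) = 7
Root arguments: θ_k = (270° + 360°k)/3 for k = 0, 1, ..., 2
Roots: 7i, -7*sqrt(3)/2 - (7/2)i, 7*sqrt(3)/2 - (7/2)i


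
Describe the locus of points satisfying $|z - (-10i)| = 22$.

|z - z0| = r describes a circle centered at z0 with radius r
Here z0 = -10i and r = 22
Locus: Circle centered at (0, -10) with radius 22


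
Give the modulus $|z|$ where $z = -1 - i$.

|z| = sqrt(a^2 + b^2) = sqrt((-1)^2 + (-1)^2) = sqrt(2) = sqrt(2)


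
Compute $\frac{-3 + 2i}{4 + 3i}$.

Multiply numerator and denominator by conjugate (4 - 3i):
= (-3 + 2i)(4 - 3i) / (4^2 + 3^2)
= (-6 + 17i) / 25
= -6/25 + (17/25)i


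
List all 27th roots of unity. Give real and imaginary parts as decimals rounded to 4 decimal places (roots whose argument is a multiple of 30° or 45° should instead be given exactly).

ω_k = e^(2πik/27) = cos(2πk/27) + i sin(2πk/27) for k = 0, 1, ..., 26
Roots: 1, 0.9730 + 0.2306i, 0.8936 + 0.4488i, 0.7660 + 0.6428i, 0.5972 + 0.8021i, 0.3961 + 0.9182i, 0.1736 + 0.9848i, -0.0581 + 0.9983i, -0.2868 + 0.9580i, -1/2 + (sqrt(3)/2)i, -0.6862 + 0.7274i, -0.8355 + 0.5495i, -0.9397 + 0.3420i, -0.9932 + 0.1161i, -0.9932 - 0.1161i, -0.9397 - 0.3420i, -0.8355 - 0.5495i, -0.6862 - 0.7274i, -1/2 - (sqrt(3)/2)i, -0.2868 - 0.9580i, -0.0581 - 0.9983i, 0.1736 - 0.9848i, 0.3961 - 0.9182i, 0.5972 - 0.8021i, 0.7660 - 0.6428i, 0.8936 - 0.4488i, 0.9730 - 0.2306i


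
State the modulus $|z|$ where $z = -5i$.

|z| = sqrt(a^2 + b^2) = sqrt(0^2 + (-5)^2) = sqrt(25) = 5


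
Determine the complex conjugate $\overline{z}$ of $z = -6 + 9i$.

If z = a + bi, then conjugate(z) = a - bi
conjugate(-6 + 9i) = -6 - 9i


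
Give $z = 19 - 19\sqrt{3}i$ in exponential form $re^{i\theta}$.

r = |z| = sqrt((19)^2 + (-19*sqrt(3))^2) = sqrt(361 + 1083) = sqrt(1444) = 38
θ = arctan(b/a) = arctan(-32.909/19) (quadrant-adjusted) = -60° = -π/3
z = 38e^(-i*π/3)


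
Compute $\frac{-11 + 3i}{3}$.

Divisor is real, so divide each part by 3:
= -11/3 + i


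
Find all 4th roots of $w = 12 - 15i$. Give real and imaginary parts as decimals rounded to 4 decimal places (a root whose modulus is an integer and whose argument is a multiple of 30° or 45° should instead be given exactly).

|w| = sqrt(369) ≈ 19.209373, arg(w) ≈ 308.659808°
Root modulus = sqrt(369)^(1/4) ≈ 2.093526
Root arguments: θ_k = (arg(w) + 360°k)/4 for k = 0, 1, ..., 3
Compute each root as (root modulus)(cos θ_k + i sin θ_k) using full-precision intermediates, then round to 4 decimal places.
Roots: 0.4651 + 2.0412i, -2.0412 + 0.4651i, -0.4651 - 2.0412i, 2.0412 - 0.4651i


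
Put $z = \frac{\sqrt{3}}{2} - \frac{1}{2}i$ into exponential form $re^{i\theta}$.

r = |z| = sqrt((sqrt(3)/2)^2 + (-1/2)^2) = sqrt(3/4 + 1/4) = sqrt(1) = 1
θ = arctan(b/a) = arctan(-0.5/0.866) (quadrant-adjusted) = -30° = -π/6
z = 1e^(-i*π/6)


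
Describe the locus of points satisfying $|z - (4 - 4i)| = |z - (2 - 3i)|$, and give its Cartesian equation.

|z - z1| = |z - z2| means z is equidistant from z1 and z2,
i.e. the perpendicular bisector of the segment from (4, -4) to (2, -3) (midpoint (3, -7/2)).
With z = x + yi, square both sides:
(x - 4)^2 + (y - (-4))^2 = (x - 2)^2 + (y - (-3))^2
The x^2 and y^2 terms cancel: -4x + 2y = 13 - 32 = -19
Simplify: 4x - 2y = 19
Locus: Perpendicular bisector of the segment from (4, -4) to (2, -3): the line 4x - 2y = 19


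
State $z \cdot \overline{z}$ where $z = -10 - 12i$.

z * conjugate(z) = |z|^2 = a^2 + b^2
= (-10)^2 + (-12)^2 = 244


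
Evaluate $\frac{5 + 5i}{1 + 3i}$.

Multiply numerator and denominator by conjugate (1 - 3i):
= (5 + 5i)(1 - 3i) / (1^2 + 3^2)
= (20 - 10i) / 10
= 2 - i


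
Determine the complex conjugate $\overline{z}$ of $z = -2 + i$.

If z = a + bi, then conjugate(z) = a - bi
conjugate(-2 + i) = -2 - i


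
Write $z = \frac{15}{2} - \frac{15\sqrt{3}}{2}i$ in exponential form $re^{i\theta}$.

r = |z| = sqrt((15/2)^2 + (-15*sqrt(3)/2)^2) = sqrt(225/4 + 675/4) = sqrt(225) = 15
θ = arctan(b/a) = arctan(-12.9904/7.5) (quadrant-adjusted) = -60° = -π/3
z = 15e^(-i*π/3)


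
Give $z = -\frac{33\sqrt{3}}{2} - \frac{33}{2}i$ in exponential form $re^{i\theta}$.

r = |z| = sqrt((-33*sqrt(3)/2)^2 + (-33/2)^2) = sqrt(3267/4 + 1089/4) = sqrt(1089) = 33
θ = arctan(b/a) = arctan(-16.5/-28.5788) (quadrant-adjusted) = -150° = -5π/6
z = 33e^(-i*5π/6)


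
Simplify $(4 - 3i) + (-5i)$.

(4 + 0) + (-3 + (-5))i = 4 - 8i


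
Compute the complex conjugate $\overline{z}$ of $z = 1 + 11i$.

If z = a + bi, then conjugate(z) = a - bi
conjugate(1 + 11i) = 1 - 11i


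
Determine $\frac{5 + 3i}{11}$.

Divisor is real, so divide each part by 11:
= 5/11 + (3/11)i


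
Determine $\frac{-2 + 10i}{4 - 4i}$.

Multiply numerator and denominator by conjugate (4 + 4i):
= (-2 + 10i)(4 + 4i) / (4^2 + (-4)^2)
= (-48 + 32i) / 32
Divide through by 16: (-3 + 2i) / 2
= -3/2 + i


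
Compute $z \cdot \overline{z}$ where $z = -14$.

z * conjugate(z) = |z|^2 = a^2 + b^2
= (-14)^2 + 0^2 = 196


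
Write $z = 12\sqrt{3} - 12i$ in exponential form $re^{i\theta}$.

r = |z| = sqrt((12*sqrt(3))^2 + (-12)^2) = sqrt(432 + 144) = sqrt(576) = 24
θ = arctan(b/a) = arctan(-12/20.7846) (quadrant-adjusted) = -30° = -π/6
z = 24e^(-i*π/6)


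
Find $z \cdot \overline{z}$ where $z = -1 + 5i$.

z * conjugate(z) = |z|^2 = a^2 + b^2
= (-1)^2 + 5^2 = 26


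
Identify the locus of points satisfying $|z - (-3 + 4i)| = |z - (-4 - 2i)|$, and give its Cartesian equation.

|z - z1| = |z - z2| means z is equidistant from z1 and z2,
i.e. the perpendicular bisector of the segment from (-3, 4) to (-4, -2) (midpoint (-7/2, 1)).
With z = x + yi, square both sides:
(x - (-3))^2 + (y - 4)^2 = (x - (-4))^2 + (y - (-2))^2
The x^2 and y^2 terms cancel: -2x + (-12)y = 20 - 25 = -5
Simplify: 2x + 12y = 5
Locus: Perpendicular bisector of the segment from (-3, 4) to (-4, -2): the line 2x + 12y = 5


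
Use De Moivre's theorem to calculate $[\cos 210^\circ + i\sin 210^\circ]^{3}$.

By De Moivre: z^n = r^n(cos(nθ) + i sin(nθ))
= 1^3(cos(3*210°) + i sin(3*210°))
= 1(cos 270° + i sin 270°)
= -i


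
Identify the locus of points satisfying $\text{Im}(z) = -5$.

Im(z) = y where z = x + yi; the equation y = -5 is satisfied by all points with that y-coordinate
Locus: Horizontal line y = -5


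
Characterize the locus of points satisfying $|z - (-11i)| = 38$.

|z - z0| = r describes a circle centered at z0 with radius r
Here z0 = -11i and r = 38
Locus: Circle centered at (0, -11) with radius 38


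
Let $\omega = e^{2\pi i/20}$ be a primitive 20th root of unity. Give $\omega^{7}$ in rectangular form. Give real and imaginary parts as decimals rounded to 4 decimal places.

ω^7 = e^(2πi·7/20) = e^(i·7π/10)
= cos(7π/10) + i sin(7π/10)
= -0.5878 + 0.8090i


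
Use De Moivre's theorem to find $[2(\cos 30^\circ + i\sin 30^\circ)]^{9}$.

By De Moivre: z^n = r^n(cos(nθ) + i sin(nθ))
= 2^9(cos(9*30°) + i sin(9*30°))
= 512(cos 270° + i sin 270°)
= -512i


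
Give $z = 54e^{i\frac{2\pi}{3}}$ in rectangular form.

a = r cos θ = 54 * -1/2 = -27
b = r sin θ = 54 * sqrt(3)/2 = 27*sqrt(3)
z = -27 + 27*sqrt(3)i


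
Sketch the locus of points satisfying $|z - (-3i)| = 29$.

|z - z0| = r describes a circle centered at z0 with radius r
Here z0 = -3i and r = 29
Locus: Circle centered at (0, -3) with radius 29


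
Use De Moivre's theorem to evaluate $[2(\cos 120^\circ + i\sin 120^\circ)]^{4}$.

By De Moivre: z^n = r^n(cos(nθ) + i sin(nθ))
= 2^4(cos(4*120°) + i sin(4*120°))
= 16(cos 120° + i sin 120°)
= -8 + 8*sqrt(3)i


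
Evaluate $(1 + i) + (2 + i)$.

(1 + 2) + (1 + 1)i = 3 + 2i


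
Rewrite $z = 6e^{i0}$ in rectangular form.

a = r cos θ = 6 * 1 = 6
b = r sin θ = 6 * 0 = 0
z = 6


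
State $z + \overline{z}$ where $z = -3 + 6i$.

z + conjugate(z) = (a + bi) + (a - bi) = 2a
= 2 * (-3) = -6


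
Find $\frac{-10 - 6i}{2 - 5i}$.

Multiply numerator and denominator by conjugate (2 + 5i):
= (-10 - 6i)(2 + 5i) / (2^2 + (-5)^2)
= (10 - 62i) / 29
= 10/29 - (62/29)i


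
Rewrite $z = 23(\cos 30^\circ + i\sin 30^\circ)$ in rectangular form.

a = r cos θ = 23 * sqrt(3)/2 = 23*sqrt(3)/2
b = r sin θ = 23 * 1/2 = 23/2
z = 23*sqrt(3)/2 + (23/2)i


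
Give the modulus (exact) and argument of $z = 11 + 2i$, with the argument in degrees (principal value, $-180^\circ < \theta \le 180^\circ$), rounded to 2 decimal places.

|z| = sqrt(11^2 + 2^2) = sqrt(125)
arg(z) = arctan(b/a) = arctan(2/11) (quadrant-adjusted) = 10.30°


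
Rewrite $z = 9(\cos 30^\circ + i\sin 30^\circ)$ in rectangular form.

a = r cos θ = 9 * sqrt(3)/2 = 9*sqrt(3)/2
b = r sin θ = 9 * 1/2 = 9/2
z = 9*sqrt(3)/2 + (9/2)i


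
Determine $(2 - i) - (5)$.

(2 - 5) + (-1 - 0)i = -3 - i


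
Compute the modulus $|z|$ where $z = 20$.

|z| = sqrt(a^2 + b^2) = sqrt(20^2 + 0^2) = sqrt(400) = 20


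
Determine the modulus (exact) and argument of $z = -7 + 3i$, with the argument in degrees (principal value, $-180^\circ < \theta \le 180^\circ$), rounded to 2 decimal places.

|z| = sqrt((-7)^2 + 3^2) = sqrt(58)
arg(z) = arctan(b/a) = arctan(3/-7) (quadrant-adjusted) = 156.80°


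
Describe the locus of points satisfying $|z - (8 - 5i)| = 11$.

|z - z0| = r describes a circle centered at z0 with radius r
Here z0 = 8 - 5i and r = 11
Locus: Circle centered at (8, -5) with radius 11


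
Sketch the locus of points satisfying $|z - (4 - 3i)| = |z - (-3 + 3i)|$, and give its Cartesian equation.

|z - z1| = |z - z2| means z is equidistant from z1 and z2,
i.e. the perpendicular bisector of the segment from (4, -3) to (-3, 3) (midpoint (1/2, 0)).
With z = x + yi, square both sides:
(x - 4)^2 + (y - (-3))^2 = (x - (-3))^2 + (y - 3)^2
The x^2 and y^2 terms cancel: -14x + 12y = 18 - 25 = -7
Simplify: 14x - 12y = 7
Locus: Perpendicular bisector of the segment from (4, -3) to (-3, 3): the line 14x - 12y = 7


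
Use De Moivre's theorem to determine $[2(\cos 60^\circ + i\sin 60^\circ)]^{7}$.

By De Moivre: z^n = r^n(cos(nθ) + i sin(nθ))
= 2^7(cos(7*60°) + i sin(7*60°))
= 128(cos 60° + i sin 60°)
= 64 + 64*sqrt(3)i


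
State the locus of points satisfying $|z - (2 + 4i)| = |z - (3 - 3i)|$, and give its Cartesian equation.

|z - z1| = |z - z2| means z is equidistant from z1 and z2,
i.e. the perpendicular bisector of the segment from (2, 4) to (3, -3) (midpoint (5/2, 1/2)).
With z = x + yi, square both sides:
(x - 2)^2 + (y - 4)^2 = (x - 3)^2 + (y - (-3))^2
The x^2 and y^2 terms cancel: 2x + (-14)y = 18 - 20 = -2
Simplify: x - 7y = -1
Locus: Perpendicular bisector of the segment from (2, 4) to (3, -3): the line x - 7y = -1


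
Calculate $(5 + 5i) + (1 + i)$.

(5 + 1) + (5 + 1)i = 6 + 6i


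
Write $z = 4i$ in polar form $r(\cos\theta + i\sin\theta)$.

r = |z| = sqrt(a^2 + b^2) = sqrt((0)^2 + (4)^2) = sqrt(0 + 16) = sqrt(16) = 4
a = 0 and b > 0, so z lies on the positive imaginary axis: θ = 90°
z = 4(cos 90° + i sin 90°)


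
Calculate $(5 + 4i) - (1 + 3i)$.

(5 - 1) + (4 - 3)i = 4 + i


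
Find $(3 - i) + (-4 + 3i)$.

(3 + (-4)) + (-1 + 3)i = -1 + 2i


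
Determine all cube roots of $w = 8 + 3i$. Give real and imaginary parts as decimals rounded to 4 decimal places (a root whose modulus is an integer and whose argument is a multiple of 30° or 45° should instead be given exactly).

|w| = sqrt(73) ≈ 8.544004, arg(w) ≈ 20.556045°
Root modulus = sqrt(73)^(1/3) ≈ 2.044343
Root arguments: θ_k = (arg(w) + 360°k)/3 for k = 0, 1, ..., 2
Compute each root as (root modulus)(cos θ_k + i sin θ_k) using full-precision intermediates, then round to 4 decimal places.
Roots: 2.0297 + 0.2439i, -1.2261 + 1.6359i, -0.8036 - 1.8798i


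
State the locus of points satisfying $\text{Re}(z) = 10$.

Re(z) = x where z = x + yi; the equation x = 10 is satisfied by all points with that x-coordinate
Locus: Vertical line x = 10


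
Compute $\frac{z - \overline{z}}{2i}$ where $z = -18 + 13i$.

z - conjugate(z) = 2bi
(z - conjugate(z))/(2i) = 2bi/(2i) = b = 13


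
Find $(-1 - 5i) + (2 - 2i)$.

(-1 + 2) + (-5 + (-2))i = 1 - 7i


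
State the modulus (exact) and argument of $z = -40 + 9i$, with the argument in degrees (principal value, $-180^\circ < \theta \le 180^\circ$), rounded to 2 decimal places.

|z| = sqrt((-40)^2 + 9^2) = 41
arg(z) = arctan(b/a) = arctan(9/-40) (quadrant-adjusted) = 167.32°


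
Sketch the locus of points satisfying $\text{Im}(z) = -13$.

Im(z) = y where z = x + yi; the equation y = -13 is satisfied by all points with that y-coordinate
Locus: Horizontal line y = -13


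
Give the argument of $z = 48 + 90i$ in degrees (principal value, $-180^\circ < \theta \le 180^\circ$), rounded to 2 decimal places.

θ = arctan(b/a) = arctan(90/48) (quadrant-adjusted) = 61.93°


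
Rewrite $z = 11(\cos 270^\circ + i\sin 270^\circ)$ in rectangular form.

a = r cos θ = 11 * 0 = 0
b = r sin θ = 11 * -1 = -11
z = -11i


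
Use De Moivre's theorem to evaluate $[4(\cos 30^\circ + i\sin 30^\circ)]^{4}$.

By De Moivre: z^n = r^n(cos(nθ) + i sin(nθ))
= 4^4(cos(4*30°) + i sin(4*30°))
= 256(cos 120° + i sin 120°)
= -128 + 128*sqrt(3)i


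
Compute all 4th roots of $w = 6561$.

|w| = 6561, arg(w) = 0°
Root modulus = 6561^(1/4) = 9
Root arguments: θ_k = (0° + 360°k)/4 for k = 0, 1, ..., 3
Roots: 9, 9i, -9, -9i


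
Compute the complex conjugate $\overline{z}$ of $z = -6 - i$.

If z = a + bi, then conjugate(z) = a - bi
conjugate(-6 - i) = -6 + i


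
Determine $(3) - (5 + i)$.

(3 - 5) + (0 - 1)i = -2 - i


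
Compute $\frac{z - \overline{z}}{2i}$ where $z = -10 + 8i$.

z - conjugate(z) = 2bi
(z - conjugate(z))/(2i) = 2bi/(2i) = b = 8


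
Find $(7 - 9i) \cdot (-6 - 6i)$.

(a1*a2 - b1*b2) + (a1*b2 + b1*a2)i
= (-42 - 54) + (-42 + 54)i
= -96 + 12i


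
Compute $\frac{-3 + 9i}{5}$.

Divisor is real, so divide each part by 5:
= -3/5 + (9/5)i


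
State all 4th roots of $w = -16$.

|w| = 16, arg(w) = 180°
Root modulus = 16^(1/4) = 2
Root arguments: θ_k = (180° + 360°k)/4 for k = 0, 1, ..., 3
Roots: sqrt(2) + sqrt(2)i, -sqrt(2) + sqrt(2)i, -sqrt(2) - sqrt(2)i, sqrt(2) - sqrt(2)i


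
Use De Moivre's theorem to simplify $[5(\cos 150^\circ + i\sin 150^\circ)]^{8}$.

By De Moivre: z^n = r^n(cos(nθ) + i sin(nθ))
= 5^8(cos(8*150°) + i sin(8*150°))
= 390625(cos 120° + i sin 120°)
= -390625/2 + (390625*sqrt(3)/2)i


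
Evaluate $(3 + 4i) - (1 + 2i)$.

(3 - 1) + (4 - 2)i = 2 + 2i


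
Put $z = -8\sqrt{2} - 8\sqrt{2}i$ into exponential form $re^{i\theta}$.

r = |z| = sqrt((-8*sqrt(2))^2 + (-8*sqrt(2))^2) = sqrt(128 + 128) = sqrt(256) = 16
θ = arctan(b/a) = arctan(-11.3137/-11.3137) (quadrant-adjusted) = -135° = -3π/4
z = 16e^(-i*3π/4)


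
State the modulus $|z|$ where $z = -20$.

|z| = sqrt(a^2 + b^2) = sqrt((-20)^2 + 0^2) = sqrt(400) = 20


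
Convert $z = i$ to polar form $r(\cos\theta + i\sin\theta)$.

r = |z| = sqrt(a^2 + b^2) = sqrt((0)^2 + (1)^2) = sqrt(0 + 1) = sqrt(1) = 1
a = 0 and b > 0, so z lies on the positive imaginary axis: θ = 90°
z = 1(cos 90° + i sin 90°)


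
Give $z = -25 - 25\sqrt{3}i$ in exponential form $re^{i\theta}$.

r = |z| = sqrt((-25)^2 + (-25*sqrt(3))^2) = sqrt(625 + 1875) = sqrt(2500) = 50
θ = arctan(b/a) = arctan(-43.3013/-25) (quadrant-adjusted) = -120° = -2π/3
z = 50e^(-i*2π/3)


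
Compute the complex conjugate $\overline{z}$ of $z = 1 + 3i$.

If z = a + bi, then conjugate(z) = a - bi
conjugate(1 + 3i) = 1 - 3i


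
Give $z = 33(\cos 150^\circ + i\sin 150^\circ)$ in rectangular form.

a = r cos θ = 33 * -sqrt(3)/2 = -33*sqrt(3)/2
b = r sin θ = 33 * 1/2 = 33/2
z = -33*sqrt(3)/2 + (33/2)i


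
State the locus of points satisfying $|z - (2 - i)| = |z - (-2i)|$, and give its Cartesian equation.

|z - z1| = |z - z2| means z is equidistant from z1 and z2,
i.e. the perpendicular bisector of the segment from (2, -1) to (0, -2) (midpoint (1, -3/2)).
With z = x + yi, square both sides:
(x - 2)^2 + (y - (-1))^2 = (x - 0)^2 + (y - (-2))^2
The x^2 and y^2 terms cancel: -4x + (-2)y = 4 - 5 = -1
Simplify: 4x + 2y = 1
Locus: Perpendicular bisector of the segment from (2, -1) to (0, -2): the line 4x + 2y = 1


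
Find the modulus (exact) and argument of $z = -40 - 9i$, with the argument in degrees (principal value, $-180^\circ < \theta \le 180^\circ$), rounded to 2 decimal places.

|z| = sqrt((-40)^2 + (-9)^2) = 41
arg(z) = arctan(b/a) = arctan(-9/-40) (quadrant-adjusted) = -167.32°


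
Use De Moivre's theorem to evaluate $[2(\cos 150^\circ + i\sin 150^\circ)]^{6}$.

By De Moivre: z^n = r^n(cos(nθ) + i sin(nθ))
= 2^6(cos(6*150°) + i sin(6*150°))
= 64(cos 180° + i sin 180°)
= -64


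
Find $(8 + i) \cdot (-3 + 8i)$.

(a1*a2 - b1*b2) + (a1*b2 + b1*a2)i
= (-24 - 8) + (64 + (-3))i
= -32 + 61i


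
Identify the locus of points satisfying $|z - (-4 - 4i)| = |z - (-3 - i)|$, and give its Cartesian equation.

|z - z1| = |z - z2| means z is equidistant from z1 and z2,
i.e. the perpendicular bisector of the segment from (-4, -4) to (-3, -1) (midpoint (-7/2, -5/2)).
With z = x + yi, square both sides:
(x - (-4))^2 + (y - (-4))^2 = (x - (-3))^2 + (y - (-1))^2
The x^2 and y^2 terms cancel: 2x + 6y = 10 - 32 = -22
Simplify: x + 3y = -11
Locus: Perpendicular bisector of the segment from (-4, -4) to (-3, -1): the line x + 3y = -11


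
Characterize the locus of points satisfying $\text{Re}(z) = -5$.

Re(z) = x where z = x + yi; the equation x = -5 is satisfied by all points with that x-coordinate
Locus: Vertical line x = -5


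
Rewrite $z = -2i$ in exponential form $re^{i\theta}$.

r = |z| = sqrt((0)^2 + (-2)^2) = sqrt(0 + 4) = sqrt(4) = 2
a = 0 and b < 0, so z lies on the negative imaginary axis: θ = -90° = -π/2
z = 2e^(-i*π/2)


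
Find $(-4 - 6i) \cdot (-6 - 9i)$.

(a1*a2 - b1*b2) + (a1*b2 + b1*a2)i
= (24 - 54) + (36 + 36)i
= -30 + 72i


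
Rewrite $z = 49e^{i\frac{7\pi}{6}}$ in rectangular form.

a = r cos θ = 49 * -sqrt(3)/2 = -49*sqrt(3)/2
b = r sin θ = 49 * -1/2 = -49/2
z = -49*sqrt(3)/2 - (49/2)i


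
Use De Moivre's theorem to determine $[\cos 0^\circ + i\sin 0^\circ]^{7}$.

By De Moivre: z^n = r^n(cos(nθ) + i sin(nθ))
= 1^7(cos(7*0°) + i sin(7*0°))
= 1(cos 0° + i sin 0°)
= 1


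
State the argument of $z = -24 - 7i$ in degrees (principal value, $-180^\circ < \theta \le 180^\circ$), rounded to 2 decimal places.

θ = arctan(b/a) = arctan(-7/-24) (quadrant-adjusted) = -163.74°


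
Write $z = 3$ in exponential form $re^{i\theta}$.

r = |z| = sqrt((3)^2 + (0)^2) = sqrt(9 + 0) = sqrt(9) = 3
b = 0 and a > 0, so z lies on the positive real axis: θ = 0
z = 3e^(i*0) = 3


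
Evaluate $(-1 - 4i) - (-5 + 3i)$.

(-1 - (-5)) + (-4 - 3)i = 4 - 7i


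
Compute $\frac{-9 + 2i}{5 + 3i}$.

Multiply numerator and denominator by conjugate (5 - 3i):
= (-9 + 2i)(5 - 3i) / (5^2 + 3^2)
= (-39 + 37i) / 34
= -39/34 + (37/34)i


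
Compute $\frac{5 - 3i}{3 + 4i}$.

Multiply numerator and denominator by conjugate (3 - 4i):
= (5 - 3i)(3 - 4i) / (3^2 + 4^2)
= (3 - 29i) / 25
= 3/25 - (29/25)i


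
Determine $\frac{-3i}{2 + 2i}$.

Multiply numerator and denominator by conjugate (2 - 2i):
= (-3i)(2 - 2i) / (2^2 + 2^2)
= (-6 - 6i) / 8
Divide through by 2: (-3 - 3i) / 4
= -3/4 - (3/4)i


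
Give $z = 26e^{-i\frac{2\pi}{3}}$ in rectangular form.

a = r cos θ = 26 * -1/2 = -13
b = r sin θ = 26 * -sqrt(3)/2 = -13*sqrt(3)
z = -13 - 13*sqrt(3)i


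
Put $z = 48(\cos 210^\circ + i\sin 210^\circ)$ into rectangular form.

a = r cos θ = 48 * -sqrt(3)/2 = -24*sqrt(3)
b = r sin θ = 48 * -1/2 = -24
z = -24*sqrt(3) - 24i


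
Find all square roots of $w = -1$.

|w| = 1, arg(w) = 180°
Root modulus = 1^(1/2) = 1
Root arguments: θ_k = (180° + 360°k)/2 for k = 0, 1, ..., 1
Roots: i, -i


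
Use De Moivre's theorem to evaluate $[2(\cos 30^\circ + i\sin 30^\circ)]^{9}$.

By De Moivre: z^n = r^n(cos(nθ) + i sin(nθ))
= 2^9(cos(9*30°) + i sin(9*30°))
= 512(cos 270° + i sin 270°)
= -512i


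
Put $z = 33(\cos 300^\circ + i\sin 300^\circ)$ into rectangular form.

a = r cos θ = 33 * 1/2 = 33/2
b = r sin θ = 33 * -sqrt(3)/2 = -33*sqrt(3)/2
z = 33/2 - (33*sqrt(3)/2)i


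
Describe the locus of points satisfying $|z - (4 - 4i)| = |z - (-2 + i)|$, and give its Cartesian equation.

|z - z1| = |z - z2| means z is equidistant from z1 and z2,
i.e. the perpendicular bisector of the segment from (4, -4) to (-2, 1) (midpoint (1, -3/2)).
With z = x + yi, square both sides:
(x - 4)^2 + (y - (-4))^2 = (x - (-2))^2 + (y - 1)^2
The x^2 and y^2 terms cancel: -12x + 10y = 5 - 32 = -27
Simplify: 12x - 10y = 27
Locus: Perpendicular bisector of the segment from (4, -4) to (-2, 1): the line 12x - 10y = 27


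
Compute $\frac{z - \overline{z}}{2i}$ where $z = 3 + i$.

z - conjugate(z) = 2bi
(z - conjugate(z))/(2i) = 2bi/(2i) = b = 1


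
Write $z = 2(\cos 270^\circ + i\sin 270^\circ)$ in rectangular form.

a = r cos θ = 2 * 0 = 0
b = r sin θ = 2 * -1 = -2
z = -2i


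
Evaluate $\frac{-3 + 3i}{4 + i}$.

Multiply numerator and denominator by conjugate (4 - i):
= (-3 + 3i)(4 - i) / (4^2 + 1^2)
= (-9 + 15i) / 17
= -9/17 + (15/17)i


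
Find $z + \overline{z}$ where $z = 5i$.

z + conjugate(z) = (a + bi) + (a - bi) = 2a
= 2 * 0 = 0


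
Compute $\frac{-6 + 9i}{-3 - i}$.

Multiply numerator and denominator by conjugate (-3 + i):
= (-6 + 9i)(-3 + i) / ((-3)^2 + (-1)^2)
= (9 - 33i) / 10
= 9/10 - (33/10)i


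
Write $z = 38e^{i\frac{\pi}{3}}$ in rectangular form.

a = r cos θ = 38 * 1/2 = 19
b = r sin θ = 38 * sqrt(3)/2 = 19*sqrt(3)
z = 19 + 19*sqrt(3)i


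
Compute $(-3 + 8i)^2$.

(a + bi)^2 = a^2 - b^2 + 2abi
= (-3)^2 - 8^2 + 2*(-3)*8i
= -55 - 48i


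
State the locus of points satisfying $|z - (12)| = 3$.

|z - z0| = r describes a circle centered at z0 with radius r
Here z0 = 12 and r = 3
Locus: Circle centered at (12, 0) with radius 3


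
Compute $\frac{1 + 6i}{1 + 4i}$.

Multiply numerator and denominator by conjugate (1 - 4i):
= (1 + 6i)(1 - 4i) / (1^2 + 4^2)
= (25 + 2i) / 17
= 25/17 + (2/17)i


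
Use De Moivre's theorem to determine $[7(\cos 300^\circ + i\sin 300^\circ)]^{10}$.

By De Moivre: z^n = r^n(cos(nθ) + i sin(nθ))
= 7^10(cos(10*300°) + i sin(10*300°))
= 282475249(cos 120° + i sin 120°)
= -282475249/2 + (282475249*sqrt(3)/2)i


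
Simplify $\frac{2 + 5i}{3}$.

Divisor is real, so divide each part by 3:
= 2/3 + (5/3)i


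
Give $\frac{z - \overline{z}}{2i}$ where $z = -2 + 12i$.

z - conjugate(z) = 2bi
(z - conjugate(z))/(2i) = 2bi/(2i) = b = 12


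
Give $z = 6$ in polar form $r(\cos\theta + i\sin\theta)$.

r = |z| = sqrt(a^2 + b^2) = sqrt((6)^2 + (0)^2) = sqrt(36 + 0) = sqrt(36) = 6
b = 0 and a > 0, so z lies on the positive real axis: θ = 0°
z = 6(cos 0° + i sin 0°)


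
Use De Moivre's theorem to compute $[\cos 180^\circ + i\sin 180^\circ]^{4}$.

By De Moivre: z^n = r^n(cos(nθ) + i sin(nθ))
= 1^4(cos(4*180°) + i sin(4*180°))
= 1(cos 0° + i sin 0°)
= 1


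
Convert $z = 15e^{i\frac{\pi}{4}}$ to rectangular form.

a = r cos θ = 15 * sqrt(2)/2 = 15*sqrt(2)/2
b = r sin θ = 15 * sqrt(2)/2 = 15*sqrt(2)/2
z = 15*sqrt(2)/2 + (15*sqrt(2)/2)i


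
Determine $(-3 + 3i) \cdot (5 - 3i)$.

(a1*a2 - b1*b2) + (a1*b2 + b1*a2)i
= (-15 - (-9)) + (9 + 15)i
= -6 + 24i


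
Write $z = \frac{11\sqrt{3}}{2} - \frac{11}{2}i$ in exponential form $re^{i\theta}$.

r = |z| = sqrt((11*sqrt(3)/2)^2 + (-11/2)^2) = sqrt(363/4 + 121/4) = sqrt(121) = 11
θ = arctan(b/a) = arctan(-5.5/9.5263) (quadrant-adjusted) = -30° = -π/6
z = 11e^(-i*π/6)


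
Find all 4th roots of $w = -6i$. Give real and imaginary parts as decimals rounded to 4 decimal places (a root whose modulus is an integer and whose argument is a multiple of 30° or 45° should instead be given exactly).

|w| = 6, arg(w) = 270°
Root modulus = 6^(1/4) ≈ 1.565085
Root arguments: θ_k = (270° + 360°k)/4 for k = 0, 1, ..., 3
Compute each root as (root modulus)(cos θ_k + i sin θ_k) using full-precision intermediates, then round to 4 decimal places.
Roots: 0.5989 + 1.4459i, -1.4459 + 0.5989i, -0.5989 - 1.4459i, 1.4459 - 0.5989i


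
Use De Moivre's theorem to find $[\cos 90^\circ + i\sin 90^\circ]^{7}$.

By De Moivre: z^n = r^n(cos(nθ) + i sin(nθ))
= 1^7(cos(7*90°) + i sin(7*90°))
= 1(cos 270° + i sin 270°)
= -i


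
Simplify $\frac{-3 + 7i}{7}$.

Divisor is real, so divide each part by 7:
= -3/7 + i


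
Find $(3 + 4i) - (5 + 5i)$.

(3 - 5) + (4 - 5)i = -2 - i


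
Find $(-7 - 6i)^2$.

(a + bi)^2 = a^2 - b^2 + 2abi
= (-7)^2 - (-6)^2 + 2*(-7)*(-6)i
= 13 + 84i


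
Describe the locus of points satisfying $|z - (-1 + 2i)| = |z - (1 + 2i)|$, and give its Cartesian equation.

|z - z1| = |z - z2| means z is equidistant from z1 and z2,
i.e. the perpendicular bisector of the segment from (-1, 2) to (1, 2) (midpoint (0, 2)).
With z = x + yi, square both sides:
(x - (-1))^2 + (y - 2)^2 = (x - 1)^2 + (y - 2)^2
The x^2 and y^2 terms cancel: 4x + 0y = 5 - 5 = 0
Simplify: x = 0
Locus: Perpendicular bisector of the segment from (-1, 2) to (1, 2): the line x = 0


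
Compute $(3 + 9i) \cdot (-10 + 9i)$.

(a1*a2 - b1*b2) + (a1*b2 + b1*a2)i
= (-30 - 81) + (27 + (-90))i
= -111 - 63i


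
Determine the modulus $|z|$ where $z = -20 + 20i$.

|z| = sqrt(a^2 + b^2) = sqrt((-20)^2 + 20^2) = sqrt(800) = sqrt(800)


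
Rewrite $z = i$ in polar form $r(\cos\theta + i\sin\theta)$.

r = |z| = sqrt(a^2 + b^2) = sqrt((0)^2 + (1)^2) = sqrt(0 + 1) = sqrt(1) = 1
a = 0 and b > 0, so z lies on the positive imaginary axis: θ = 90°
z = 1(cos 90° + i sin 90°)


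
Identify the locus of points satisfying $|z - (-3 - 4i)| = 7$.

|z - z0| = r describes a circle centered at z0 with radius r
Here z0 = -3 - 4i and r = 7
Locus: Circle centered at (-3, -4) with radius 7


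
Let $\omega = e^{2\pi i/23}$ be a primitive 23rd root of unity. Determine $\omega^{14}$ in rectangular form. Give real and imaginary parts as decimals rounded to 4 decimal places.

ω^14 = e^(2πi·14/23) = e^(i·28π/23)
= cos(28π/23) + i sin(28π/23)
= -0.7757 - 0.6311i


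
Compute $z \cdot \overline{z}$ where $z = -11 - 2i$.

z * conjugate(z) = |z|^2 = a^2 + b^2
= (-11)^2 + (-2)^2 = 125


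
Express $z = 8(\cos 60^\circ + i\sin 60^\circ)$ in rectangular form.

a = r cos θ = 8 * 1/2 = 4
b = r sin θ = 8 * sqrt(3)/2 = 4*sqrt(3)
z = 4 + 4*sqrt(3)i


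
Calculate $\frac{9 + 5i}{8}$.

Divisor is real, so divide each part by 8:
= 9/8 + (5/8)i


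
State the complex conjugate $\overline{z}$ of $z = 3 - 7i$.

If z = a + bi, then conjugate(z) = a - bi
conjugate(3 - 7i) = 3 + 7i


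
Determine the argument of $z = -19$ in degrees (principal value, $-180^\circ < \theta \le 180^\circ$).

b = 0 and a < 0, so z lies on the negative real axis: θ = 180°


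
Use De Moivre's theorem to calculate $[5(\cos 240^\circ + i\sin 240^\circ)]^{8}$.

By De Moivre: z^n = r^n(cos(nθ) + i sin(nθ))
= 5^8(cos(8*240°) + i sin(8*240°))
= 390625(cos 120° + i sin 120°)
= -390625/2 + (390625*sqrt(3)/2)i


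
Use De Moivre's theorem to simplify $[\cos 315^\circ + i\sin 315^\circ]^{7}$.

By De Moivre: z^n = r^n(cos(nθ) + i sin(nθ))
= 1^7(cos(7*315°) + i sin(7*315°))
= 1(cos 45° + i sin 45°)
= sqrt(2)/2 + (sqrt(2)/2)i


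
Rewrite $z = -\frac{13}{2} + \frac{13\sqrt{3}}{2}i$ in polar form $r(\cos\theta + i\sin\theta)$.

r = |z| = sqrt(a^2 + b^2) = sqrt((-13/2)^2 + (13*sqrt(3)/2)^2) = sqrt(169/4 + 507/4) = sqrt(169) = 13
θ = arctan(b/a) = arctan(11.2583/-6.5) (quadrant-adjusted) = 120°
z = 13(cos 120° + i sin 120°)


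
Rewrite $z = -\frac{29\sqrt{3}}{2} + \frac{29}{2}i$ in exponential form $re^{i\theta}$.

r = |z| = sqrt((-29*sqrt(3)/2)^2 + (29/2)^2) = sqrt(2523/4 + 841/4) = sqrt(841) = 29
θ = arctan(b/a) = arctan(14.5/-25.1147) (quadrant-adjusted) = 150° = 5π/6
z = 29e^(i*5π/6)


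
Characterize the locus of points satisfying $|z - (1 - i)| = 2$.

|z - z0| = r describes a circle centered at z0 with radius r
Here z0 = 1 - i and r = 2
Locus: Circle centered at (1, -1) with radius 2


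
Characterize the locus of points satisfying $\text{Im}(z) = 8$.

Im(z) = y where z = x + yi; the equation y = 8 is satisfied by all points with that y-coordinate
Locus: Horizontal line y = 8


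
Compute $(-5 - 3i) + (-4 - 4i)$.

(-5 + (-4)) + (-3 + (-4))i = -9 - 7i


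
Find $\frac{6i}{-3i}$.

Multiply numerator and denominator by conjugate (3i):
= (6i)(3i) / (0^2 + (-3)^2)
= (-18) / 9
= -2


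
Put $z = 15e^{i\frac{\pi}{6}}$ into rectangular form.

a = r cos θ = 15 * sqrt(3)/2 = 15*sqrt(3)/2
b = r sin θ = 15 * 1/2 = 15/2
z = 15*sqrt(3)/2 + (15/2)i


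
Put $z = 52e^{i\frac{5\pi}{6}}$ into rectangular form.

a = r cos θ = 52 * -sqrt(3)/2 = -26*sqrt(3)
b = r sin θ = 52 * 1/2 = 26
z = -26*sqrt(3) + 26i


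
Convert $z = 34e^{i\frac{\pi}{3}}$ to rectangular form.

a = r cos θ = 34 * 1/2 = 17
b = r sin θ = 34 * sqrt(3)/2 = 17*sqrt(3)
z = 17 + 17*sqrt(3)i


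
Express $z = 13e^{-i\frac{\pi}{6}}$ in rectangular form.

a = r cos θ = 13 * sqrt(3)/2 = 13*sqrt(3)/2
b = r sin θ = 13 * -1/2 = -13/2
z = 13*sqrt(3)/2 - (13/2)i


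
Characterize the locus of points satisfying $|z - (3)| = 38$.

|z - z0| = r describes a circle centered at z0 with radius r
Here z0 = 3 and r = 38
Locus: Circle centered at (3, 0) with radius 38


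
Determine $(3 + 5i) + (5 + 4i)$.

(3 + 5) + (5 + 4)i = 8 + 9i


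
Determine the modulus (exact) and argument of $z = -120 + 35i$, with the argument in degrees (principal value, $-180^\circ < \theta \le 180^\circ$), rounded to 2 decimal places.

|z| = sqrt((-120)^2 + 35^2) = 125
arg(z) = arctan(b/a) = arctan(35/-120) (quadrant-adjusted) = 163.74°


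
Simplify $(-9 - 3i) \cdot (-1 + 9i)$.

(a1*a2 - b1*b2) + (a1*b2 + b1*a2)i
= (9 - (-27)) + (-81 + 3)i
= 36 - 78i


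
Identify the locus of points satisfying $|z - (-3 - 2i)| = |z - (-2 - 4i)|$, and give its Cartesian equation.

|z - z1| = |z - z2| means z is equidistant from z1 and z2,
i.e. the perpendicular bisector of the segment from (-3, -2) to (-2, -4) (midpoint (-5/2, -3)).
With z = x + yi, square both sides:
(x - (-3))^2 + (y - (-2))^2 = (x - (-2))^2 + (y - (-4))^2
The x^2 and y^2 terms cancel: 2x + (-4)y = 20 - 13 = 7
Simplify: 2x - 4y = 7
Locus: Perpendicular bisector of the segment from (-3, -2) to (-2, -4): the line 2x - 4y = 7


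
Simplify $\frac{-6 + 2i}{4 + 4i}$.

Multiply numerator and denominator by conjugate (4 - 4i):
= (-6 + 2i)(4 - 4i) / (4^2 + 4^2)
= (-16 + 32i) / 32
Divide through by 16: (-1 + 2i) / 2
= -1/2 + i


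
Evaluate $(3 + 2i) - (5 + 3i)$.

(3 - 5) + (2 - 3)i = -2 - i


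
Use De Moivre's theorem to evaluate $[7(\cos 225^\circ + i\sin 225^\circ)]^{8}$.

By De Moivre: z^n = r^n(cos(nθ) + i sin(nθ))
= 7^8(cos(8*225°) + i sin(8*225°))
= 5764801(cos 0° + i sin 0°)
= 5764801


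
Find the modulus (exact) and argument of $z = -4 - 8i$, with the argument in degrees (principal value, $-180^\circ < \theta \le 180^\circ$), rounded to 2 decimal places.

|z| = sqrt((-4)^2 + (-8)^2) = sqrt(80)
arg(z) = arctan(b/a) = arctan(-8/-4) (quadrant-adjusted) = -116.57°


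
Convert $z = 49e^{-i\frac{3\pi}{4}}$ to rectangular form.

a = r cos θ = 49 * -sqrt(2)/2 = -49*sqrt(2)/2
b = r sin θ = 49 * -sqrt(2)/2 = -49*sqrt(2)/2
z = -49*sqrt(2)/2 - (49*sqrt(2)/2)i


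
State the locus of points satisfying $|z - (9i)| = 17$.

|z - z0| = r describes a circle centered at z0 with radius r
Here z0 = 9i and r = 17
Locus: Circle centered at (0, 9) with radius 17


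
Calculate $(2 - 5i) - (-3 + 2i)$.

(2 - (-3)) + (-5 - 2)i = 5 - 7i


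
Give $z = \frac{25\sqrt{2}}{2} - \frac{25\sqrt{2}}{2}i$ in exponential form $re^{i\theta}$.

r = |z| = sqrt((25*sqrt(2)/2)^2 + (-25*sqrt(2)/2)^2) = sqrt(625/2 + 625/2) = sqrt(625) = 25
θ = arctan(b/a) = arctan(-17.6777/17.6777) (quadrant-adjusted) = -45° = -π/4
z = 25e^(-i*π/4)


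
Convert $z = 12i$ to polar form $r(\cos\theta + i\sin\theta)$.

r = |z| = sqrt(a^2 + b^2) = sqrt((0)^2 + (12)^2) = sqrt(0 + 144) = sqrt(144) = 12
a = 0 and b > 0, so z lies on the positive imaginary axis: θ = 90°
z = 12(cos 90° + i sin 90°)


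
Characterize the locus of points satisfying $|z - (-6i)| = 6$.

|z - z0| = r describes a circle centered at z0 with radius r
Here z0 = -6i and r = 6
Locus: Circle centered at (0, -6) with radius 6
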